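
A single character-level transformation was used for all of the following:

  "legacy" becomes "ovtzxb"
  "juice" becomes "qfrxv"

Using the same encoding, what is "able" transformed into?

zyov

Each letter is replaced by its mirror in the alphabet: a↔z, b↔y, c↔x, and so on (the Atbash cipher).
On able: a↔z, b↔y, l↔o, e↔v.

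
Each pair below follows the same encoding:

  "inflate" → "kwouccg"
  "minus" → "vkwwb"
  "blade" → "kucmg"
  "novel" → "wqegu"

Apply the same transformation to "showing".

bqqfkwp

Two shifts are in play — +2 for a/e/i/o/u, +9 for every other letter.
On showing: s(cons)+9=b, h(cons)+9=q, o(vowel)+2=q, w(cons)+9=f, i(vowel)+2=k, n(cons)+9=w, g(cons)+9=p.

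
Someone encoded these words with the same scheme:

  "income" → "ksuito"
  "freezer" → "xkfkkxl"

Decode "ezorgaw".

The output letters match the input read backwards, each shifted +6: income reversed is emocni. Two steps: reverse the string, then apply a Caesar shift of +6.
Decoding ezorgaw: shift back: e−6=y, z−6=t, o−6=i, r−6=l, g−6=a, a−6=u, w−6=q → ytilauq; then reverse → quality.

quality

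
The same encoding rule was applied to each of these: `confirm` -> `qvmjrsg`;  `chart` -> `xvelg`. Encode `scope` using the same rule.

The word is reversed, then every letter is shifted forward by 4.
Applying it to scope: reverse → epocs; then shift: e+4=i, p+4=t, o+4=s, c+4=g, s+4=w.

itsgw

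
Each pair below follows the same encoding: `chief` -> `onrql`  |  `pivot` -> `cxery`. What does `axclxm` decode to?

doctor

The output letters match the input read backwards, each shifted +9: chief reversed is feihc. Read the word backwards and shift each letter +9.
Undoing it on axclxm: shift back: a−9=r, x−9=o, c−9=t, l−9=c, x−9=o, m−9=d → rotcod; then reverse → doctor.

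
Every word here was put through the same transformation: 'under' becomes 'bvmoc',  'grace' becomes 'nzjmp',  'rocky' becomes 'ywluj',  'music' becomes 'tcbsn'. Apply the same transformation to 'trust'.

In under: u→b is +7, n→v is +8, d→m is +9, e→o is +10 — the shift increases by 1 each position. Each letter shifts forward by (position + 7), i.e. 7, 8, 9, … — the shift grows by one for each successive letter.
For trust: t+7=a, r+8=z, u+9=d, s+10=c, t+11=e.

azdce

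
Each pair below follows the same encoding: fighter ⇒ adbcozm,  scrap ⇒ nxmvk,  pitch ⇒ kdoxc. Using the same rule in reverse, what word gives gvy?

Compare letters: f→a is +21, i→d is +21, g→b is +21 — a constant shift. It's a constant shift of +21 (ROT21).
Decoding gvy: g−21=l, v−21=a, y−21=d.

lad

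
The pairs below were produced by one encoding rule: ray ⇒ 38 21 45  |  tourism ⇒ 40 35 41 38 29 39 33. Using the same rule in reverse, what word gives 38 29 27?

rig

Letters become their 1-based position plus 20 (so a→21, b→22, …).
Decoding 38 29 27: 38→(38−20)÷1=18=r, 29→(29−20)÷1=9=i, 27→(27−20)÷1=7=g.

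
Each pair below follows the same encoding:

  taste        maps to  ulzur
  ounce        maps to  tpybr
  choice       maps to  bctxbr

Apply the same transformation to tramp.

t(19)→u(20) and a(0)→l(11) fit y≡21x+11 (mod 26); the inverse of 21 mod 26 is 5. Treating letters as 0–25, the rule is x ↦ 21x + 11 (mod 26).
Applying it to tramp: t(19)→21·19+11≡20=u; r(17)→21·17+11≡4=e; a(0)→21·0+11≡11=l; m(12)→21·12+11≡3=d; p(15)→21·15+11≡14=o (all mod 26).

ueldo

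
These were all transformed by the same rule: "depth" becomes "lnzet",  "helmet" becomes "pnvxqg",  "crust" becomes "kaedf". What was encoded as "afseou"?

switch

Each letter shifts forward by (position + 8), i.e. 8, 9, 10, … — the shift grows by one for each successive letter.
Undoing it on afseou: a−8=s, f−9=w, s−10=i, e−11=t, o−12=c, u−13=h.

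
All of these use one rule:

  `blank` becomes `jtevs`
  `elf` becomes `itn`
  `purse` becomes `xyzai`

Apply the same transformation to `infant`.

The shift depends on letter class: consonant b→j is +8, but vowel a→e is +4. The rule splits by letter class: vowels +4, consonants +8.
For infant: i(vowel)+4=m, n(cons)+8=v, f(cons)+8=n, a(vowel)+4=e, n(cons)+8=v, t(cons)+8=b.

mvnevb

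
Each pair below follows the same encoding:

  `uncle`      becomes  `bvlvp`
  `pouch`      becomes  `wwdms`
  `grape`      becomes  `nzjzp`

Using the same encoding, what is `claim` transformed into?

jtjsx

The shift increases by 1 at each position, starting from +7: 7, 8, 9, ….
Applying it to claim: c+7=j, l+8=t, a+9=j, i+10=s, m+11=x.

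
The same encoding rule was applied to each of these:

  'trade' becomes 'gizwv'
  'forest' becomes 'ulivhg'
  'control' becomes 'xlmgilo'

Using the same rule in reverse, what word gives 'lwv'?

Each pair mirrors across the alphabet (t↔g, r↔i, a↔z): positions sum to 25. This is the alphabet-reversal cipher (Atbash): a becomes z, b becomes y, etc.
Undoing it on lwv: l↔o, w↔d, v↔e.

ode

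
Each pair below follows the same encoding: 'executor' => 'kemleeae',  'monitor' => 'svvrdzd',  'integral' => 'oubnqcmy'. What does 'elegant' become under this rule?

In executor: e→k is +6, x→e is +7, e→m is +8, c→l is +9 — the shift increases by 1 each position. Each letter shifts forward by (position + 6), i.e. 6, 7, 8, … — the shift grows by one for each successive letter.
On elegant: e+6=k, l+7=s, e+8=m, g+9=p, a+10=k, n+11=y, t+12=f.

ksmpkyf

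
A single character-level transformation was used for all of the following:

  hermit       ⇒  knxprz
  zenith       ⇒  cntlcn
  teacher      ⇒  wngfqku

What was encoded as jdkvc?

guest

Shifts by position in hermit: pos 0: h→k (+3), pos 1: e→n (+9), pos 2: r→x (+6), pos 3: m→p (+3), pos 4: i→r (+9), pos 5: t→z (+6) — repeating every 3. A repeating key of period 3 is used — shifts +3, +9, +6 over and over.
Reversing it on jdkvc: j−3=g, d−9=u, k−6=e, v−3=s, c−9=t.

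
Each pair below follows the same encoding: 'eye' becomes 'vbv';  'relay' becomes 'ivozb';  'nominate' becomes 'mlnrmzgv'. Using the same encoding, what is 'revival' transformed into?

iverezo

This is the alphabet-reversal cipher (Atbash): a becomes z, b becomes y, etc.
Applying it to revival: r↔i, e↔v, v↔e, i↔r, v↔e, a↔z, l↔o.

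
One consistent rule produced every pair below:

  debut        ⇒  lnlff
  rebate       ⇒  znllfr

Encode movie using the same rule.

uxftq

Each letter shifts forward by (position + 8), i.e. 8, 9, 10, … — the shift grows by one for each successive letter.
On movie: m+8=u, o+9=x, v+10=f, i+11=t, e+12=q.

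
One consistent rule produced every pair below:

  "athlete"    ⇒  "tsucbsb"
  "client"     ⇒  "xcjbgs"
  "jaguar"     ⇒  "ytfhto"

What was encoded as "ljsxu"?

a(0)→t(19) and t(19)→s(18) fit y≡15x+19 (mod 26); the inverse of 15 mod 26 is 7. Treating letters as 0–25, the rule is x ↦ 15x + 19 (mod 26).
Undoing it on ljsxu: l(11)→7·(11−19)≡22=w; j(9)→7·(9−19)≡8=i; s(18)→7·(18−19)≡19=t; x(23)→7·(23−19)≡2=c; u(20)→7·(20−19)≡7=h (all mod 26).

witch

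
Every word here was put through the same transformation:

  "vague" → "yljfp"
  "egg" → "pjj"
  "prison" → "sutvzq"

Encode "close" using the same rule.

fozvp

Two shifts are in play — +11 for a/e/i/o/u, +3 for every other letter.
Applying it to close: c(cons)+3=f, l(cons)+3=o, o(vowel)+11=z, s(cons)+3=v, e(vowel)+11=p.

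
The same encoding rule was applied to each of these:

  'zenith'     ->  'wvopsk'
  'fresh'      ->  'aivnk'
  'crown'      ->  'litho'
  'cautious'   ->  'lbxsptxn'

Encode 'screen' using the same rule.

z(25)→w(22) and e(4)→v(21) fit y≡5x+1 (mod 26); the inverse of 5 mod 26 is 21. Treating letters as 0–25, the rule is x ↦ 5x + 1 (mod 26).
For screen: s(18)→5·18+1≡13=n; c(2)→5·2+1≡11=l; r(17)→5·17+1≡8=i; e(4)→5·4+1≡21=v; e(4)→5·4+1≡21=v; n(13)→5·13+1≡14=o (all mod 26).

nlivvo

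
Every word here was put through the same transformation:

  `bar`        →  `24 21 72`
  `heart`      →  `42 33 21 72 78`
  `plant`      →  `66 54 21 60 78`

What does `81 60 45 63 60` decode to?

union

b(#2)→24 and a(#1)→21: differences scale by 3, so n = 3·pos + 18. With a=1..z=26, the number is 3·pos + 18.
Undoing it on 81 60 45 63 60: 81→(81−18)÷3=21=u, 60→(60−18)÷3=14=n, 45→(45−18)÷3=9=i, 63→(63−18)÷3=15=o, 60→(60−18)÷3=14=n.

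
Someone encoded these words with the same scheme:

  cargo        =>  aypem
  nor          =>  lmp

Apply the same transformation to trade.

Compare letters: c→a is +24, a→y is +24, r→p is +24 — a constant shift. Each letter is shifted forward by 24 in the alphabet (a Caesar shift of +24).
Applying it to trade: t+24=r, r+24=p, a+24=y, d+24=b, e+24=c.

rpybc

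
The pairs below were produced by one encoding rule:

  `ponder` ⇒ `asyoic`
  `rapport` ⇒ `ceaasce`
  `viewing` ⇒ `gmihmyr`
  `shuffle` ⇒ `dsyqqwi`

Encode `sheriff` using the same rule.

The shift depends on letter class: consonant p→a is +11, but vowel o→s is +4. Vowels shift forward by 4 and consonants shift forward by 11.
For sheriff: s(cons)+11=d, h(cons)+11=s, e(vowel)+4=i, r(cons)+11=c, i(vowel)+4=m, f(cons)+11=q, f(cons)+11=q.

dsicmqq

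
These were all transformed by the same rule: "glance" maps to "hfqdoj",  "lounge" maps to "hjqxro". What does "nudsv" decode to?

spark

Read the word backwards and shift each letter +3.
Undoing it on nudsv: shift back: n−3=k, u−3=r, d−3=a, s−3=p, v−3=s → kraps; then reverse → spark.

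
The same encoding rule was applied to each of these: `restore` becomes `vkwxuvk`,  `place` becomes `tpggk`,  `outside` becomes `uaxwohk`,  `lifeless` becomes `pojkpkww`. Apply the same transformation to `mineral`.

qorkvgp

The shift depends on letter class: consonant r→v is +4, but vowel e→k is +6. Vowels shift forward by 6 and consonants shift forward by 4.
Applying it to mineral: m(cons)+4=q, i(vowel)+6=o, n(cons)+4=r, e(vowel)+6=k, r(cons)+4=v, a(vowel)+6=g, l(cons)+4=p.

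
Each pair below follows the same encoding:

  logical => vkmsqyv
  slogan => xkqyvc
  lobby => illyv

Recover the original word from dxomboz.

Two steps: reverse the string, then apply a Caesar shift of +10.
Undoing it on dxomboz: shift back: d−10=t, x−10=n, o−10=e, m−10=c, b−10=r, o−10=e, z−10=p → tnecrep; then reverse → percent.

percent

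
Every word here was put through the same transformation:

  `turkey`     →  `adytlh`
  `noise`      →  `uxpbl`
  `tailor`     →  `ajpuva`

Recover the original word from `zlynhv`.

scream

Shifts by position in turkey: pos 0: t→a (+7), pos 1: u→d (+9), pos 2: r→y (+7), pos 3: k→t (+9) — repeating every 2. The shifts repeat in a cycle of length 2: positions 0,1,… shift by +7, +9, then the pattern repeats.
Decoding zlynhv: z−7=s, l−9=c, y−7=r, n−9=e, h−7=a, v−9=m.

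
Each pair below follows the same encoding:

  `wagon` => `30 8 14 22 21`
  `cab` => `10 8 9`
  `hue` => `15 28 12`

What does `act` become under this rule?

w is letter #23 and maps to 30: an offset of 7. The number is (letter's place in the alphabet, a=1) + 7.
Applying it to act: a=1→8, c=3→10, t=20→27.

8 10 27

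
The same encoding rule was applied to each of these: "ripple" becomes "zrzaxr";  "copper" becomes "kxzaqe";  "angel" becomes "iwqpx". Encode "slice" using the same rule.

ausnq

In ripple: r→z is +8, i→r is +9, p→z is +10, p→a is +11 — the shift increases by 1 each position. Letter i (0-indexed) is shifted by i+8, so successive shifts are 8, 9, 10, ….
On slice: s+8=a, l+9=u, i+10=s, c+11=n, e+12=q.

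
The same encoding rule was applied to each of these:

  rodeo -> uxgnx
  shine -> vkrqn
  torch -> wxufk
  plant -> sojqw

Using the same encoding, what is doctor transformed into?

gxfwxu

The shift depends on letter class: consonant r→u is +3, but vowel o→x is +9. Two shifts are in play — +9 for a/e/i/o/u, +3 for every other letter.
For doctor: d(cons)+3=g, o(vowel)+9=x, c(cons)+3=f, t(cons)+3=w, o(vowel)+9=x, r(cons)+3=u.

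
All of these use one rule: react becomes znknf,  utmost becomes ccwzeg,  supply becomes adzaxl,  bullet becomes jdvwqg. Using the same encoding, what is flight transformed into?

In react: r→z is +8, e→n is +9, a→k is +10, c→n is +11 — the shift increases by 1 each position. Each letter shifts forward by (position + 8), i.e. 8, 9, 10, … — the shift grows by one for each successive letter.
On flight: f+8=n, l+9=u, i+10=s, g+11=r, h+12=t, t+13=g.

nusrtg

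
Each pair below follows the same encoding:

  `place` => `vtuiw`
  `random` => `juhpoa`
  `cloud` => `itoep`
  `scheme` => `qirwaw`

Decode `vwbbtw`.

pebble

p(15)→v(21) and l(11)→t(19) fit y≡7x+20 (mod 26); the inverse of 7 mod 26 is 15. This is an affine cipher: with a=0,…,z=25, each position x becomes (7x+20) mod 26.
Decoding vwbbtw: v(21)→15·(21−20)≡15=p; w(22)→15·(22−20)≡4=e; b(1)→15·(1−20)≡1=b; b(1)→15·(1−20)≡1=b; t(19)→15·(19−20)≡11=l; w(22)→15·(22−20)≡4=e (all mod 26).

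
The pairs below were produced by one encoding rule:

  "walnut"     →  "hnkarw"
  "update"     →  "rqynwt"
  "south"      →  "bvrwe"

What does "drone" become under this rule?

ygvat

This is an affine cipher: with a=0,…,z=25, each position x becomes (21x+13) mod 26.
Applying it to drone: d(3)→21·3+13≡24=y; r(17)→21·17+13≡6=g; o(14)→21·14+13≡21=v; n(13)→21·13+13≡0=a; e(4)→21·4+13≡19=t (all mod 26).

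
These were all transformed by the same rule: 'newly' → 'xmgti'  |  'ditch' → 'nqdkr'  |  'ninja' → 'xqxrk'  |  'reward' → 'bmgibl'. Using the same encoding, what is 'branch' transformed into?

It's a Vigenère-style cipher with numeric key [10,8]: position i shifts by key[i mod 2].
For branch: b+10=l, r+8=z, a+10=k, n+8=v, c+10=m, h+8=p.

lzkvmp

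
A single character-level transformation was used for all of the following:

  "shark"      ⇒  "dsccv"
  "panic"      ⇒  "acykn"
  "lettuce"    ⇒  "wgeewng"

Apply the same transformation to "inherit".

The shift depends on letter class: consonant s→d is +11, but vowel a→c is +2. Two shifts are in play — +2 for a/e/i/o/u, +11 for every other letter.
On inherit: i(vowel)+2=k, n(cons)+11=y, h(cons)+11=s, e(vowel)+2=g, r(cons)+11=c, i(vowel)+2=k, t(cons)+11=e.

kysgcke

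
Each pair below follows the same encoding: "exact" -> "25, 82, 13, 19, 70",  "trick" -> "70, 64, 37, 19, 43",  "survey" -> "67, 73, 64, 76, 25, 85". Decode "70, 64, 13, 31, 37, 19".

tragic

e(#5)→25 and x(#24)→82: differences scale by 3, so n = 3·pos + 10. Each letter becomes 3×(its alphabet position, a=1..z=26) + 10.
Reversing it on 70, 64, 13, 31, 37, 19: 70→(70−10)÷3=20=t, 64→(64−10)÷3=18=r, 13→(13−10)÷3=1=a, 31→(31−10)÷3=7=g, 37→(37−10)÷3=9=i, 19→(19−10)÷3=3=c.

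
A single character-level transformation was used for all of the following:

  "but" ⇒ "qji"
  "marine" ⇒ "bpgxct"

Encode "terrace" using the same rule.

Every letter moves 15 places later in the alphabet, wrapping around z→a.
On terrace: t+15=i, e+15=t, r+15=g, r+15=g, a+15=p, c+15=r, e+15=t.

itggprt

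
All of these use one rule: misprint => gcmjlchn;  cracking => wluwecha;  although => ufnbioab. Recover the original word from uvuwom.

abacus

Compare letters: m→g is +20, i→c is +20, s→m is +20 — a constant shift. Every letter moves 20 places later in the alphabet, wrapping around z→a.
Undoing it on uvuwom: u−20=a, v−20=b, u−20=a, w−20=c, o−20=u, m−20=s.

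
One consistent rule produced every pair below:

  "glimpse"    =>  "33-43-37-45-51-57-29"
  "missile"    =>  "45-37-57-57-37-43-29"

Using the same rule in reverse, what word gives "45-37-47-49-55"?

minor

The formula is n = 2×(alphabet index, a=1) + 19.
Undoing it on 45-37-47-49-55: 45→(45−19)÷2=13=m, 37→(37−19)÷2=9=i, 47→(47−19)÷2=14=n, 49→(49−19)÷2=15=o, 55→(55−19)÷2=18=r.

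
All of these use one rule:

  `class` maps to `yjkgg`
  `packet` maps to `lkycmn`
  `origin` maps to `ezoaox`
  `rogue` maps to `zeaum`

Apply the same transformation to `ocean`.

This is an affine cipher: with a=0,…,z=25, each position x becomes (7x+10) mod 26.
On ocean: o(14)→7·14+10≡4=e; c(2)→7·2+10≡24=y; e(4)→7·4+10≡12=m; a(0)→7·0+10≡10=k; n(13)→7·13+10≡23=x (all mod 26).

eymkx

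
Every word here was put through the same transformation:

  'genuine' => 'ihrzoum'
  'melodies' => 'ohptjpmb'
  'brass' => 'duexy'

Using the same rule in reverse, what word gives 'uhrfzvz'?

senator

In genuine: g→i is +2, e→h is +3, n→r is +4, u→z is +5 — the shift increases by 1 each position. Each letter shifts forward by (position + 2), i.e. 2, 3, 4, … — the shift grows by one for each successive letter.
Reversing it on uhrfzvz: u−2=s, h−3=e, r−4=n, f−5=a, z−6=t, v−7=o, z−8=r.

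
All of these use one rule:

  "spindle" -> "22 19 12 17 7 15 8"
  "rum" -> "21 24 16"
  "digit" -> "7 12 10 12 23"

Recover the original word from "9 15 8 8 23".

fleet

The number is (letter's place in the alphabet, a=1) + 3.
Decoding 9 15 8 8 23: 9→(9−3)÷1=6=f, 15→(15−3)÷1=12=l, 8→(8−3)÷1=5=e, 8→(8−3)÷1=5=e, 23→(23−3)÷1=20=t.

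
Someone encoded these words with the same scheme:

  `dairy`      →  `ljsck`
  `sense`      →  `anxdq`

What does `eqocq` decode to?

In dairy: d→l is +8, a→j is +9, i→s is +10, r→c is +11 — the shift increases by 1 each position. Each letter shifts forward by (position + 8), i.e. 8, 9, 10, … — the shift grows by one for each successive letter.
Reversing it on eqocq: e−8=w, q−9=h, o−10=e, c−11=r, q−12=e.

where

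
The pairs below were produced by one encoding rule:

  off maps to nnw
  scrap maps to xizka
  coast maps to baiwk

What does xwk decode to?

cop

The output letters match the input read backwards, each shifted +8: off reversed is ffo. Two steps: reverse the string, then apply a Caesar shift of +8.
Undoing it on xwk: shift back: x−8=p, w−8=o, k−8=c → poc; then reverse → cop.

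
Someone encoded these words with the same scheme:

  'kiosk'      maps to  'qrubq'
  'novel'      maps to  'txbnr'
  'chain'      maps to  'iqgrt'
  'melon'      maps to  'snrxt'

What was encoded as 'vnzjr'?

Shifts by position in kiosk: pos 0: k→q (+6), pos 1: i→r (+9), pos 2: o→u (+6), pos 3: s→b (+9) — repeating every 2. The shifts repeat in a cycle of length 2: positions 0,1,… shift by +6, +9, then the pattern repeats.
Undoing it on vnzjr: v−6=p, n−9=e, z−6=t, j−9=a, r−6=l.

petal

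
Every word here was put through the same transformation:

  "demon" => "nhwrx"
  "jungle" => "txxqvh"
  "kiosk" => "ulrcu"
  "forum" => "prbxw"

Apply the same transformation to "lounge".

vrxxqh

The shift depends on letter class: consonant d→n is +10, but vowel e→h is +3. Two shifts are in play — +3 for a/e/i/o/u, +10 for every other letter.
Applying it to lounge: l(cons)+10=v, o(vowel)+3=r, u(vowel)+3=x, n(cons)+10=x, g(cons)+10=q, e(vowel)+3=h.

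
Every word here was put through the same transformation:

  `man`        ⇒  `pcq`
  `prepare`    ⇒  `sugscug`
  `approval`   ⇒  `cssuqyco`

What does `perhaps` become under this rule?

sgukcsv

Vowels shift forward by 2 and consonants shift forward by 3.
On perhaps: p(cons)+3=s, e(vowel)+2=g, r(cons)+3=u, h(cons)+3=k, a(vowel)+2=c, p(cons)+3=s, s(cons)+3=v.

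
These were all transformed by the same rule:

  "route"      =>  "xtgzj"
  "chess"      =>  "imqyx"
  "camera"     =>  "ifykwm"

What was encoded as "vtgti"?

pound

Shifts by position in route: pos 0: r→x (+6), pos 1: o→t (+5), pos 2: u→g (+12), pos 3: t→z (+6), pos 4: e→j (+5) — repeating every 3. It's a Vigenère-style cipher with numeric key [6,5,12]: position i shifts by key[i mod 3].
Decoding vtgti: v−6=p, t−5=o, g−12=u, t−6=n, i−5=d.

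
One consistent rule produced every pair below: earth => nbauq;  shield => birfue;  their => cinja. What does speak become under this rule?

Shifts by position in earth: pos 0: e→n (+9), pos 1: a→b (+1), pos 2: r→a (+9), pos 3: t→u (+1) — repeating every 2. The shifts repeat in a cycle of length 2: positions 0,1,… shift by +9, +1, then the pattern repeats.
Applying it to speak: s+9=b, p+1=q, e+9=n, a+1=b, k+9=t.

bqnbt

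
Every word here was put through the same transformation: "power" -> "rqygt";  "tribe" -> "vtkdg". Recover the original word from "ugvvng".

settle

Compare letters: p→r is +2, o→q is +2, w→y is +2 — a constant shift. This is a Caesar cipher with shift 2.
Undoing it on ugvvng: u−2=s, g−2=e, v−2=t, v−2=t, n−2=l, g−2=e.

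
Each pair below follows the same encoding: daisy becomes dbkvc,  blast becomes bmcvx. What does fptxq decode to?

forum

The shift increases by 1 at each position, starting from +0: 0, 1, 2, ….
Undoing it on fptxq: f−0=f, p−1=o, t−2=r, x−3=u, q−4=m.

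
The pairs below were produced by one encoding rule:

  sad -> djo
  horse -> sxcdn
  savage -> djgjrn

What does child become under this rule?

nsrwo

The shift depends on letter class: consonant s→d is +11, but vowel a→j is +9. Vowels shift forward by 9 and consonants shift forward by 11.
For child: c(cons)+11=n, h(cons)+11=s, i(vowel)+9=r, l(cons)+11=w, d(cons)+11=o.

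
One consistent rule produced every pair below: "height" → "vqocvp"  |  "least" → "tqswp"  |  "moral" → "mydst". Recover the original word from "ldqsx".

bread

h(7)→v(21) and e(4)→q(16) fit y≡19x+18 (mod 26); the inverse of 19 mod 26 is 11. Treating letters as 0–25, the rule is x ↦ 19x + 18 (mod 26).
Reversing it on ldqsx: l(11)→11·(11−18)≡1=b; d(3)→11·(3−18)≡17=r; q(16)→11·(16−18)≡4=e; s(18)→11·(18−18)≡0=a; x(23)→11·(23−18)≡3=d (all mod 26).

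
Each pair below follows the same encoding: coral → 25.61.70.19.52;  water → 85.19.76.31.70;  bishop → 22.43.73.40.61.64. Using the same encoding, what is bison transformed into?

c(#3)→25 and o(#15)→61: differences scale by 3, so n = 3·pos + 16. Each letter becomes 3×(its alphabet position, a=1..z=26) + 16.
On bison: b=2→22, i=9→43, s=19→73, o=15→61, n=14→58.

22.43.73.61.58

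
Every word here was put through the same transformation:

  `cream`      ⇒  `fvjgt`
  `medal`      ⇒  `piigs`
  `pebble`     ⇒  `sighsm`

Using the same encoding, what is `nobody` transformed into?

In cream: c→f is +3, r→v is +4, e→j is +5, a→g is +6 — the shift increases by 1 each position. The shift increases by 1 at each position, starting from +3: 3, 4, 5, ….
On nobody: n+3=q, o+4=s, b+5=g, o+6=u, d+7=k, y+8=g.

qsgukg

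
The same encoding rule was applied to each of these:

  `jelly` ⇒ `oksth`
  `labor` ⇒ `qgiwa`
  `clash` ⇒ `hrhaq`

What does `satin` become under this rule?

In jelly: j→o is +5, e→k is +6, l→s is +7, l→t is +8 — the shift increases by 1 each position. The shift increases by 1 at each position, starting from +5: 5, 6, 7, ….
On satin: s+5=x, a+6=g, t+7=a, i+8=q, n+9=w.

xgaqw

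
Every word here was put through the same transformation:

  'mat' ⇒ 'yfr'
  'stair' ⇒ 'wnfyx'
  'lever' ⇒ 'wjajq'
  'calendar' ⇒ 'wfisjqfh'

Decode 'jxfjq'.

The output letters match the input read backwards, each shifted +5: mat reversed is tam. Two steps: reverse the string, then apply a Caesar shift of +5.
Reversing it on jxfjq: shift back: j−5=e, x−5=s, f−5=a, j−5=e, q−5=l → esael; then reverse → lease.

lease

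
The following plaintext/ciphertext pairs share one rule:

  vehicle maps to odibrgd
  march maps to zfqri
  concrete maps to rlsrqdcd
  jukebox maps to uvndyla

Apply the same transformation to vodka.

v(21)→o(14) and e(4)→d(3) fit y≡19x+5 (mod 26); the inverse of 19 mod 26 is 11. Each letter's alphabet position (a=0..z=25) is mapped through 19·x+5 mod 26 — an affine cipher.
On vodka: v(21)→19·21+5≡14=o; o(14)→19·14+5≡11=l; d(3)→19·3+5≡10=k; k(10)→19·10+5≡13=n; a(0)→19·0+5≡5=f (all mod 26).

olknf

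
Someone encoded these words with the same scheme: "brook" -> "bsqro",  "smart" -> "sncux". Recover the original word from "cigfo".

The shift increases by 1 at each position, starting from +0: 0, 1, 2, ….
Reversing it on cigfo: c−0=c, i−1=h, g−2=e, f−3=c, o−4=k.

check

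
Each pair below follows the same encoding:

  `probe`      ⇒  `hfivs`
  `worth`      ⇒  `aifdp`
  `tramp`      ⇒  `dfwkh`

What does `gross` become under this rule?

qfiee

p(15)→h(7) and r(17)→f(5) fit y≡25x+22 (mod 26); the inverse of 25 mod 26 is 25. This is an affine cipher: with a=0,…,z=25, each position x becomes (25x+22) mod 26.
For gross: g(6)→25·6+22≡16=q; r(17)→25·17+22≡5=f; o(14)→25·14+22≡8=i; s(18)→25·18+22≡4=e; s(18)→25·18+22≡4=e (all mod 26).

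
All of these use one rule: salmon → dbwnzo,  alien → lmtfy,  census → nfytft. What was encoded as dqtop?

spine

A repeating key of period 2 is used — shifts +11, +1 over and over.
Reversing it on dqtop: d−11=s, q−1=p, t−11=i, o−1=n, p−11=e.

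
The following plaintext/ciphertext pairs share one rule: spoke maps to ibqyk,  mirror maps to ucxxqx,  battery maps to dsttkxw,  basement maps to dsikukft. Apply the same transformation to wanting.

s(18)→i(8) and p(15)→b(1) fit y≡11x+18 (mod 26); the inverse of 11 mod 26 is 19. This is an affine cipher: with a=0,…,z=25, each position x becomes (11x+18) mod 26.
On wanting: w(22)→11·22+18≡0=a; a(0)→11·0+18≡18=s; n(13)→11·13+18≡5=f; t(19)→11·19+18≡19=t; i(8)→11·8+18≡2=c; n(13)→11·13+18≡5=f; g(6)→11·6+18≡6=g (all mod 26).

asftcfg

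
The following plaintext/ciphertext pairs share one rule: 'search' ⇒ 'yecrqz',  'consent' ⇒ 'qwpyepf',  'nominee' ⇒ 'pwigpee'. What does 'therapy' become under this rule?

Treating letters as 0–25, the rule is x ↦ 7x + 2 (mod 26).
On therapy: t(19)→7·19+2≡5=f; h(7)→7·7+2≡25=z; e(4)→7·4+2≡4=e; r(17)→7·17+2≡17=r; a(0)→7·0+2≡2=c; p(15)→7·15+2≡3=d; y(24)→7·24+2≡14=o (all mod 26).

fzercdo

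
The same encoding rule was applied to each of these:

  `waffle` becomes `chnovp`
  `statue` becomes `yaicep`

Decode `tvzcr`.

north

In waffle: w→c is +6, a→h is +7, f→n is +8, f→o is +9 — the shift increases by 1 each position. Letter i (0-indexed) is shifted by i+6, so successive shifts are 6, 7, 8, ….
Undoing it on tvzcr: t−6=n, v−7=o, z−8=r, c−9=t, r−10=h.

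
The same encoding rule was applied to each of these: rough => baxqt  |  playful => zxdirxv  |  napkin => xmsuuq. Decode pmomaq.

Shifts by position in rough: pos 0: r→b (+10), pos 1: o→a (+12), pos 2: u→x (+3), pos 3: g→q (+10), pos 4: h→t (+12) — repeating every 3. It's a Vigenère-style cipher with numeric key [10,12,3]: position i shifts by key[i mod 3].
Reversing it on pmomaq: p−10=f, m−12=a, o−3=l, m−10=c, a−12=o, q−3=n.

falcon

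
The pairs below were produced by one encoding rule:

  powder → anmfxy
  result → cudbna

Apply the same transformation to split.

cruyb

The output letters match the input read backwards, each shifted +9: powder reversed is redwop. Read the word backwards and shift each letter +9.
Applying it to split: reverse → tilps; then shift: t+9=c, i+9=r, l+9=u, p+9=y, s+9=b.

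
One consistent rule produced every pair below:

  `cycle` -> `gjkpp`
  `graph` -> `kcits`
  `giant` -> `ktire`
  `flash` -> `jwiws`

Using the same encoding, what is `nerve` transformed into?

Shifts by position in cycle: pos 0: c→g (+4), pos 1: y→j (+11), pos 2: c→k (+8), pos 3: l→p (+4), pos 4: e→p (+11) — repeating every 3. It's a Vigenère-style cipher with numeric key [4,11,8]: position i shifts by key[i mod 3].
On nerve: n+4=r, e+11=p, r+8=z, v+4=z, e+11=p.

rpzzp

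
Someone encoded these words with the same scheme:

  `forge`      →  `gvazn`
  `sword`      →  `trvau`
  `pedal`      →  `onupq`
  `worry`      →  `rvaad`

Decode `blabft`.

This is an affine cipher: with a=0,…,z=25, each position x becomes (19x+15) mod 26.
Undoing it on blabft: b(1)→11·(1−15)≡2=c; l(11)→11·(11−15)≡8=i; a(0)→11·(0−15)≡17=r; b(1)→11·(1−15)≡2=c; f(5)→11·(5−15)≡20=u; t(19)→11·(19−15)≡18=s (all mod 26).

circus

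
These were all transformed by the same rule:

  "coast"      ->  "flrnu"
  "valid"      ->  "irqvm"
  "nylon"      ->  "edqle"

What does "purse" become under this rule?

sbgnt

Each letter's alphabet position (a=0..z=25) is mapped through 7·x+17 mod 26 — an affine cipher.
Applying it to purse: p(15)→7·15+17≡18=s; u(20)→7·20+17≡1=b; r(17)→7·17+17≡6=g; s(18)→7·18+17≡13=n; e(4)→7·4+17≡19=t (all mod 26).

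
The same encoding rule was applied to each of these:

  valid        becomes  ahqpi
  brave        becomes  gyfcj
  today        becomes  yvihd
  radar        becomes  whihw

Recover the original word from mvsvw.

honor

Shifts by position in valid: pos 0: v→a (+5), pos 1: a→h (+7), pos 2: l→q (+5), pos 3: i→p (+7) — repeating every 2. The shifts repeat in a cycle of length 2: positions 0,1,… shift by +5, +7, then the pattern repeats.
Decoding mvsvw: m−5=h, v−7=o, s−5=n, v−7=o, w−5=r.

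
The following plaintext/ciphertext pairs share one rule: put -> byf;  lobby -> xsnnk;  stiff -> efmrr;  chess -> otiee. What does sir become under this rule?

The shift depends on letter class: consonant p→b is +12, but vowel u→y is +4. The rule splits by letter class: vowels +4, consonants +12.
On sir: s(cons)+12=e, i(vowel)+4=m, r(cons)+12=d.

emd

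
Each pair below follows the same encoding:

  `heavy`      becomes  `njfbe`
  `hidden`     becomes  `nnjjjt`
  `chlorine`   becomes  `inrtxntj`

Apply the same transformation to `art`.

The shift depends on letter class: consonant h→n is +6, but vowel e→j is +5. Two shifts are in play — +5 for a/e/i/o/u, +6 for every other letter.
For art: a(vowel)+5=f, r(cons)+6=x, t(cons)+6=z.

fxz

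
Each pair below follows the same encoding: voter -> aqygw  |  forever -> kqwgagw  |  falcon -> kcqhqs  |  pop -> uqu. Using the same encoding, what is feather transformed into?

The shift depends on letter class: consonant v→a is +5, but vowel o→q is +2. Two shifts are in play — +2 for a/e/i/o/u, +5 for every other letter.
Applying it to feather: f(cons)+5=k, e(vowel)+2=g, a(vowel)+2=c, t(cons)+5=y, h(cons)+5=m, e(vowel)+2=g, r(cons)+5=w.

kgcymgw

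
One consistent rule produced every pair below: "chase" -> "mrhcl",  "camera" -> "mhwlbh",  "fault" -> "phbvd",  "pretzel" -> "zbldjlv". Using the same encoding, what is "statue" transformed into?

cdhdbl

Two shifts are in play — +7 for a/e/i/o/u, +10 for every other letter.
On statue: s(cons)+10=c, t(cons)+10=d, a(vowel)+7=h, t(cons)+10=d, u(vowel)+7=b, e(vowel)+7=l.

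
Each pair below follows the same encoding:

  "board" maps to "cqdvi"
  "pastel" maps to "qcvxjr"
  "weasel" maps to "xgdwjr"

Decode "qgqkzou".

In board: b→c is +1, o→q is +2, a→d is +3, r→v is +4 — the shift increases by 1 each position. Each letter shifts forward by (position + 1), i.e. 1, 2, 3, … — the shift grows by one for each successive letter.
Undoing it on qgqkzou: q−1=p, g−2=e, q−3=n, k−4=g, z−5=u, o−6=i, u−7=n.

penguin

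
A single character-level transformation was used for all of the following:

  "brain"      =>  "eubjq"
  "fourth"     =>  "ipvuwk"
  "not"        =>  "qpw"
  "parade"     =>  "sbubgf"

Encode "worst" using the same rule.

zpuvw

The shift depends on letter class: consonant b→e is +3, but vowel a→b is +1. Two shifts are in play — +1 for a/e/i/o/u, +3 for every other letter.
On worst: w(cons)+3=z, o(vowel)+1=p, r(cons)+3=u, s(cons)+3=v, t(cons)+3=w.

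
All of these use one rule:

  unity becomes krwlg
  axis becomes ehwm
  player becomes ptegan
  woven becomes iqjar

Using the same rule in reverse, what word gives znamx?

fresh

Each letter's alphabet position (a=0..z=25) is mapped through 25·x+4 mod 26 — an affine cipher.
Reversing it on znamx: z(25)→25·(25−4)≡5=f; n(13)→25·(13−4)≡17=r; a(0)→25·(0−4)≡4=e; m(12)→25·(12−4)≡18=s; x(23)→25·(23−4)≡7=h (all mod 26).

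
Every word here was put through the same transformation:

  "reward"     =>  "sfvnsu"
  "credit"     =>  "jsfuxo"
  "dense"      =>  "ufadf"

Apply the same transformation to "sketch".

dtfojm

Each letter's alphabet position (a=0..z=25) is mapped through 11·x+13 mod 26 — an affine cipher.
Applying it to sketch: s(18)→11·18+13≡3=d; k(10)→11·10+13≡19=t; e(4)→11·4+13≡5=f; t(19)→11·19+13≡14=o; c(2)→11·2+13≡9=j; h(7)→11·7+13≡12=m (all mod 26).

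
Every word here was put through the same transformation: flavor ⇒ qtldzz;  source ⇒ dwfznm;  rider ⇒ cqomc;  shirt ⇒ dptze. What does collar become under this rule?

nwwtlz

A repeating key of period 2 is used — shifts +11, +8 over and over.
Applying it to collar: c+11=n, o+8=w, l+11=w, l+8=t, a+11=l, r+8=z.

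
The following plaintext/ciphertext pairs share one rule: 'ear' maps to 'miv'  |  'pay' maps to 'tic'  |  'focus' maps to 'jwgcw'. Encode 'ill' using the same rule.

qpp

The shift depends on letter class: consonant r→v is +4, but vowel e→m is +8. The rule splits by letter class: vowels +8, consonants +4.
On ill: i(vowel)+8=q, l(cons)+4=p, l(cons)+4=p.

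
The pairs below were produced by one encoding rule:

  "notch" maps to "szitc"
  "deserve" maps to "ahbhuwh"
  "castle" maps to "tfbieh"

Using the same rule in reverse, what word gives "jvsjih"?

n(13)→s(18) and o(14)→z(25) fit y≡7x+5 (mod 26); the inverse of 7 mod 26 is 15. Each letter's alphabet position (a=0..z=25) is mapped through 7·x+5 mod 26 — an affine cipher.
Decoding jvsjih: j(9)→15·(9−5)≡8=i; v(21)→15·(21−5)≡6=g; s(18)→15·(18−5)≡13=n; j(9)→15·(9−5)≡8=i; i(8)→15·(8−5)≡19=t; h(7)→15·(7−5)≡4=e (all mod 26).

ignite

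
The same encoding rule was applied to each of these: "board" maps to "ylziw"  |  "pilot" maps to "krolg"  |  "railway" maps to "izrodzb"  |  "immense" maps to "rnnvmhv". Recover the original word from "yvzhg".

b(1)→y(24) and o(14)→l(11) fit y≡25x+25 (mod 26); the inverse of 25 mod 26 is 25. Each letter's alphabet position (a=0..z=25) is mapped through 25·x+25 mod 26 — an affine cipher.
Undoing it on yvzhg: y(24)→25·(24−25)≡1=b; v(21)→25·(21−25)≡4=e; z(25)→25·(25−25)≡0=a; h(7)→25·(7−25)≡18=s; g(6)→25·(6−25)≡19=t (all mod 26).

beast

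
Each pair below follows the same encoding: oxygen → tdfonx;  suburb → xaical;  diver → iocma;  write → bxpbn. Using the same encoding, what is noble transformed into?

Each letter shifts forward by (position + 5), i.e. 5, 6, 7, … — the shift grows by one for each successive letter.
Applying it to noble: n+5=s, o+6=u, b+7=i, l+8=t, e+9=n.

suitn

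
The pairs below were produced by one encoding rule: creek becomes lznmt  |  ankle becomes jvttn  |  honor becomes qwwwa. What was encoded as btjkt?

slack

Shifts by position in creek: pos 0: c→l (+9), pos 1: r→z (+8), pos 2: e→n (+9), pos 3: e→m (+8) — repeating every 2. A repeating key of period 2 is used — shifts +9, +8 over and over.
Reversing it on btjkt: b−9=s, t−8=l, j−9=a, k−8=c, t−9=k.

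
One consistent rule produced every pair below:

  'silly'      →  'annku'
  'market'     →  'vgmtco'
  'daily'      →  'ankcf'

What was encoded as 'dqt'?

The output letters match the input read backwards, each shifted +2: silly reversed is yllis. Read the word backwards and shift each letter +2.
Decoding dqt: shift back: d−2=b, q−2=o, t−2=r → bor; then reverse → rob.

rob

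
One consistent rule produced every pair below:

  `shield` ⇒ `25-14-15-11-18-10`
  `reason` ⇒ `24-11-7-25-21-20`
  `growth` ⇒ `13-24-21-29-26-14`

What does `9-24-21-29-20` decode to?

s is letter #19 and maps to 25: an offset of 6. Letters become their 1-based position plus 6 (so a→7, b→8, …).
Reversing it on 9-24-21-29-20: 9→(9−6)÷1=3=c, 24→(24−6)÷1=18=r, 21→(21−6)÷1=15=o, 29→(29−6)÷1=23=w, 20→(20−6)÷1=14=n.

crown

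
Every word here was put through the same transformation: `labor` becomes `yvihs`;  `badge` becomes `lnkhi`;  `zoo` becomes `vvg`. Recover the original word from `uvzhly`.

The output letters match the input read backwards, each shifted +7: labor reversed is robal. The word is reversed, then every letter is shifted forward by 7.
Decoding uvzhly: shift back: u−7=n, v−7=o, z−7=s, h−7=a, l−7=e, y−7=r → nosaer; then reverse → reason.

reason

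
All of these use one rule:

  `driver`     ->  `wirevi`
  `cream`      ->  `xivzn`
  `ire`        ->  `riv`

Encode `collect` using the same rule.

xloovxg

Letters are reflected about the middle of the alphabet (position → 25−position): Atbash.
For collect: c↔x, o↔l, l↔o, l↔o, e↔v, c↔x, t↔g.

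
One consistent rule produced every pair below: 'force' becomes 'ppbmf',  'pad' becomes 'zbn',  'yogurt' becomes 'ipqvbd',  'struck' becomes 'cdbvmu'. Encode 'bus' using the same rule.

lvc

The shift depends on letter class: consonant f→p is +10, but vowel o→p is +1. The rule splits by letter class: vowels +1, consonants +10.
On bus: b(cons)+10=l, u(vowel)+1=v, s(cons)+10=c.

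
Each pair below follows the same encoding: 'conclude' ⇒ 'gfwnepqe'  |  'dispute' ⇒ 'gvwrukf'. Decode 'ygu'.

sew

The output letters match the input read backwards, each shifted +2: conclude reversed is edulcnoc. Two steps: reverse the string, then apply a Caesar shift of +2.
Decoding ygu: shift back: y−2=w, g−2=e, u−2=s → wes; then reverse → sew.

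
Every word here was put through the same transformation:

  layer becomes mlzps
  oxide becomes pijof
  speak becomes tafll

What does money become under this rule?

Shifts by position in layer: pos 0: l→m (+1), pos 1: a→l (+11), pos 2: y→z (+1), pos 3: e→p (+11) — repeating every 2. It's a Vigenère-style cipher with numeric key [1,11]: position i shifts by key[i mod 2].
For money: m+1=n, o+11=z, n+1=o, e+11=p, y+1=z.

nzopz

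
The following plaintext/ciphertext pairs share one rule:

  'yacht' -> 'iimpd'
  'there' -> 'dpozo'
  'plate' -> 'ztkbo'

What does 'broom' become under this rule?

Shifts by position in yacht: pos 0: y→i (+10), pos 1: a→i (+8), pos 2: c→m (+10), pos 3: h→p (+8) — repeating every 2. The shifts repeat in a cycle of length 2: positions 0,1,… shift by +10, +8, then the pattern repeats.
Applying it to broom: b+10=l, r+8=z, o+10=y, o+8=w, m+10=w.

lzyww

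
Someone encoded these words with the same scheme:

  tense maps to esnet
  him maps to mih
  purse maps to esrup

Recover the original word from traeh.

heart

The output letters match the input read backwards: tense reversed is esnet. It's just the letters in reverse order.
Reversing it on traeh: then reverse → heart.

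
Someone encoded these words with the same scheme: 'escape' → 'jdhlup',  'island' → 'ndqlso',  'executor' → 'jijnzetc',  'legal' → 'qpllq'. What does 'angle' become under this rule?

fylwj

The shifts repeat in a cycle of length 2: positions 0,1,… shift by +5, +11, then the pattern repeats.
For angle: a+5=f, n+11=y, g+5=l, l+11=w, e+5=j.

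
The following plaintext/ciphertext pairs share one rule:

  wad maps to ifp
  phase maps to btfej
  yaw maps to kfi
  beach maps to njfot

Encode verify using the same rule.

hjdnrk

The shift depends on letter class: consonant w→i is +12, but vowel a→f is +5. Vowels shift forward by 5 and consonants shift forward by 12.
For verify: v(cons)+12=h, e(vowel)+5=j, r(cons)+12=d, i(vowel)+5=n, f(cons)+12=r, y(cons)+12=k.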